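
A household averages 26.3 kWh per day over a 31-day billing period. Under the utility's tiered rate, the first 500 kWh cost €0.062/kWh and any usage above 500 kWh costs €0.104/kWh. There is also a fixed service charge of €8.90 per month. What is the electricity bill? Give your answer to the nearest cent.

Usage = 26.3 kWh/day × 31 days = 815.3 kWh
First 500 kWh × €0.062 = €31.00
Remaining 315.3 kWh × €0.104 = €32.79
Energy charge = €63.79; + service €8.90 = €72.69

€72.69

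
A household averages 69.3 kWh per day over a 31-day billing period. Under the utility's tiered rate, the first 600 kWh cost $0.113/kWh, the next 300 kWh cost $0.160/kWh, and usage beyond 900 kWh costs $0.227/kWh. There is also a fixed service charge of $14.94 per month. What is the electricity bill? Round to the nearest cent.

$414.10

Usage = 69.3 kWh/day × 31 days = 2148.3 kWh
First 600 kWh × $0.113 = $67.80
Next 300 kWh × $0.160 = $48.00
Remaining 1248.3 kWh × $0.227 = $283.36
Energy charge = $399.16; + service $14.94 = $414.10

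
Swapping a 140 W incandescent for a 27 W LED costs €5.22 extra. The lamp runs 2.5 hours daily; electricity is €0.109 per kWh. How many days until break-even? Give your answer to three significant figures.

Power saved = 140 − 27 = 113 W
Daily energy saved = 113 W × 2.5 h = 282.5 Wh = 0.2825 kWh
Daily savings = 0.2825 × €0.109 = €0.0308
Payback = €5.22 / €0.0308 per day = 169.5 days

170 days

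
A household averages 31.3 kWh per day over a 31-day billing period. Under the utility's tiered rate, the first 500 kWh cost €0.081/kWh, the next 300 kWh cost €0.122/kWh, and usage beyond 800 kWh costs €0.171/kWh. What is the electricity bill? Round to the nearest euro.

Usage = 31.3 kWh/day × 31 days = 970.3 kWh
First 500 kWh × €0.081 = €40.50
Next 300 kWh × €0.122 = €36.60
Remaining 170.3 kWh × €0.171 = €29.12
Total = €106.22 ≈ €106

€106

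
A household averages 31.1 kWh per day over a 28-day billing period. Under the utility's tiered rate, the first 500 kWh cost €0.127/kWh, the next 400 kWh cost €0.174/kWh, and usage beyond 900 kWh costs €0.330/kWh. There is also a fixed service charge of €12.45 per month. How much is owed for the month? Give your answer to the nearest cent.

€140.47

Usage = 31.1 kWh/day × 28 days = 870.8 kWh
First 500 kWh × €0.127 = €63.50
Next 370.8 kWh × €0.174 = €64.52
Remaining tier: 0 kWh (not reached)
Energy charge = €128.02; + service €12.45 = €140.47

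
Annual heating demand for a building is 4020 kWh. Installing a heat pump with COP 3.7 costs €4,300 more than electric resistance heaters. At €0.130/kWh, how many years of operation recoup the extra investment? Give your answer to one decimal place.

Resistance: 4020 kWh × €0.130 = €522.60/yr
Heat pump: 4020 / 3.7 = 1086 kWh in → × €0.130 = €141.24/yr
Annual savings = €381.36
Payback = €4,300 / €381.36 = 11.3 years

11.3 years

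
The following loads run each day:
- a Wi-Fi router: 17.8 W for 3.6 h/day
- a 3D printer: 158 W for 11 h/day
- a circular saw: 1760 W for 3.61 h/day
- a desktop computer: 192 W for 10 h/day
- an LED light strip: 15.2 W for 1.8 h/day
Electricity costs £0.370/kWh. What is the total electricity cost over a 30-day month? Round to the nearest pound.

Wi-Fi router: 17.8 W × 3.6 h × 30 d = 1,922 Wh = 1.922 kWh
3D printer: 158 W × 11 h × 30 d = 52,140 Wh = 52.14 kWh
circular saw: 1760 W × 3.61 h × 30 d = 190,608 Wh = 190.6 kWh
desktop computer: 192 W × 10 h × 30 d = 57,600 Wh = 57.6 kWh
LED light strip: 15.2 W × 1.8 h × 30 d = 821 Wh = 0.8208 kWh
Total energy = 1.922 + 52.14 + 190.6 + 57.6 + 0.8208 = 303.1 kWh
Cost = 303.1 kWh × £0.370 = £112.14 ≈ £112

£112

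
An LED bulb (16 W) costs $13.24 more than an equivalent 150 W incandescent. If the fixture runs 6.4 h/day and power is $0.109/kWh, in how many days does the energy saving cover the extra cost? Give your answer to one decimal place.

Power saved = 150 − 16 = 134 W
Daily energy saved = 134 W × 6.4 h = 857.6 Wh = 0.8576 kWh
Daily savings = 0.8576 × $0.109 = $0.0935
Payback = $13.24 / $0.0935 per day = 141.6 days

141.6 days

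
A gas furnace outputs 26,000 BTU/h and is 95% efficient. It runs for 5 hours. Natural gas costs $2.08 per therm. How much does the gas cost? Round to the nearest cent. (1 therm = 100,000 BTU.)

$2.85

Heat delivered = 26,000 BTU/h × 5 h = 130,000 BTU
Gas input = 130,000 / 0.95 = 136,842 BTU
= 136,842 / 100,000 = 1.368 therm
Cost = 1.368 × $2.08/therm = $2.85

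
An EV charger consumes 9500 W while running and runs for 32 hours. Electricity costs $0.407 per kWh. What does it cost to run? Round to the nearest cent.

Energy = 9500 W × 32 h = 304,000 Wh = 304 kWh
Cost = 304 kWh × $0.407/kWh = $123.73

$123.73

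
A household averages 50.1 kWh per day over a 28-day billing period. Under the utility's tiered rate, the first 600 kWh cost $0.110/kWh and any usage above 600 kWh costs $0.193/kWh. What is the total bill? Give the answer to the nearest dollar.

$221

Usage = 50.1 kWh/day × 28 days = 1402.8 kWh
First 600 kWh × $0.110 = $66.00
Remaining 802.8 kWh × $0.193 = $154.94
Total = $220.94 ≈ $221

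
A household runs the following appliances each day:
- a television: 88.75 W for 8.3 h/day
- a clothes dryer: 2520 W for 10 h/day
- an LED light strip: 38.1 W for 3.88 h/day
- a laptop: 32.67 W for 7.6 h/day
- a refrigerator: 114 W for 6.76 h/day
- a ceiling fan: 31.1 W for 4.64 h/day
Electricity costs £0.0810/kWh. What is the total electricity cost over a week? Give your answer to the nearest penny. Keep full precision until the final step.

£15.45

television: 88.75 W × 8.3 h × 7 d = 5,156 Wh = 5.156 kWh
clothes dryer: 2520 W × 10 h × 7 d = 176,400 Wh = 176.4 kWh
LED light strip: 38.1 W × 3.88 h × 7 d = 1,035 Wh = 1.035 kWh
laptop: 32.67 W × 7.6 h × 7 d = 1,738 Wh = 1.738 kWh
refrigerator: 114 W × 6.76 h × 7 d = 5,394 Wh = 5.394 kWh
ceiling fan: 31.1 W × 4.64 h × 7 d = 1,010 Wh = 1.01 kWh
Total energy = 5.156 + 176.4 + 1.035 + 1.738 + 5.394 + 1.01 = 190.7 kWh
Cost = 190.7 kWh × £0.0810 = £15.45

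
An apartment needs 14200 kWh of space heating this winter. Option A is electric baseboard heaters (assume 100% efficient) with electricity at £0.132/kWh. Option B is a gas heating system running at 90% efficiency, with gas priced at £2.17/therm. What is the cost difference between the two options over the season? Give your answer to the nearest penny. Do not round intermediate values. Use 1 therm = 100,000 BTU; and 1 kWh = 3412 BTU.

Heat load = 14200 kWh × 3412 = 48,450,400 BTU
Gas: input = 48,450,400 / 0.900 = 53,833,778 BTU = 538.3 therm → 538.3 × £2.17 = £1,168.19
Electric: 48,450,400 BTU / 3412 = 14,200 kWh → × £0.132 = £1,874.40
Difference = |£1,168.19 − £1,874.40| = £706.21

£706.21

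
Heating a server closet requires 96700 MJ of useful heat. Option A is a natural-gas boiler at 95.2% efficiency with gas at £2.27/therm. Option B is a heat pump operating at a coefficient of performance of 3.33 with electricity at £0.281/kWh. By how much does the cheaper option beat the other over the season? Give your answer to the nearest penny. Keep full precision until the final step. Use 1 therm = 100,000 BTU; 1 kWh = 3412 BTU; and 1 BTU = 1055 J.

Heat load = 96700 MJ = 96,700,000,000 J / 1055 = 91,658,768 BTU
Gas: input = 91,658,768 / 0.952 = 96,280,218 BTU = 962.8 therm → 962.8 × £2.27 = £2,185.56
Heat pump: 91,658,768 BTU / 3412 = 26,860 kWh heat; / 3.33 = 8,067 kWh in → × £0.281 = £2,266.87
Difference = |£2,185.56 − £2,266.87| = £81.31

£81.31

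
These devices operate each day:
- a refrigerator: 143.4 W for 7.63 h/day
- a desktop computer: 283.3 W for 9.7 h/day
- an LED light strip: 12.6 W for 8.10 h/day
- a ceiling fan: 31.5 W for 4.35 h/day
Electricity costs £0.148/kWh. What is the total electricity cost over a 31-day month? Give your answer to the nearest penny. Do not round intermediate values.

£18.72

refrigerator: 143.4 W × 7.63 h × 31 d = 33,918 Wh = 33.92 kWh
desktop computer: 283.3 W × 9.7 h × 31 d = 85,188 Wh = 85.19 kWh
LED light strip: 12.6 W × 8.10 h × 31 d = 3,164 Wh = 3.164 kWh
ceiling fan: 31.5 W × 4.35 h × 31 d = 4,248 Wh = 4.248 kWh
Total energy = 33.92 + 85.19 + 3.164 + 4.248 = 126.5 kWh
Cost = 126.5 kWh × £0.148 = £18.72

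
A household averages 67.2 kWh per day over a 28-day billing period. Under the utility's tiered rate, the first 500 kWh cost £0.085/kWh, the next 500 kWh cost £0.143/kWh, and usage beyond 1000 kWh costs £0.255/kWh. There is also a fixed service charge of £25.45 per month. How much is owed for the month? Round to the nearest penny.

Usage = 67.2 kWh/day × 28 days = 1881.6 kWh
First 500 kWh × £0.085 = £42.50
Next 500 kWh × £0.143 = £71.50
Remaining 881.6 kWh × £0.255 = £224.81
Energy charge = £338.81; + service £25.45 = £364.26

£364.26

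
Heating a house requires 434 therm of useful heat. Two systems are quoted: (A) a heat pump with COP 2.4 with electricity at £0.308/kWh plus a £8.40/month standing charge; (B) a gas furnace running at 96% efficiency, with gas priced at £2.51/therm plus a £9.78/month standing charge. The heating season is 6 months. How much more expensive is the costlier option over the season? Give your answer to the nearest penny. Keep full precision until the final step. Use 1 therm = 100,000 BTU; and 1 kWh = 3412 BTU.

£489.37

Heat load = 434 therm × 100,000 = 43,400,000 BTU
Gas: input = 43,400,000 / 0.960 = 45,208,333 BTU = 452.1 therm → 452.1 × £2.51 = £1,134.73; + 6 × £9.78 standing = £1,193.41
Heat pump: 43,400,000 BTU / 3412 = 12,720 kWh heat; / 2.4 = 5,300 kWh in → × £0.308 = £1,632.38; + 6 × £8.40 standing = £1,682.78
Difference = |£1,193.41 − £1,682.78| = £489.37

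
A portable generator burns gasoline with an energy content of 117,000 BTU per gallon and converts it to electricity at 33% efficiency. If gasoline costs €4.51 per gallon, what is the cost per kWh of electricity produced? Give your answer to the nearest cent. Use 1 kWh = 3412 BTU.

€0.40

Electrical output per gallon = 117,000 BTU × 0.33 / 3412 BTU/kWh = 11.32 kWh
Cost per kWh = €4.51 / 11.32 kWh = €0.399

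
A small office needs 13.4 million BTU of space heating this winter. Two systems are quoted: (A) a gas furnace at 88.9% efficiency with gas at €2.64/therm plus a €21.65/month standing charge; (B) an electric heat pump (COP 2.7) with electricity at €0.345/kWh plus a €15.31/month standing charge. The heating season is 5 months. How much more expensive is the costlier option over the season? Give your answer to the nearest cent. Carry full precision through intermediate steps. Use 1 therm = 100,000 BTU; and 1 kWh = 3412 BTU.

Heat load = 13.4 × 10⁶ BTU = 13,400,000 BTU
Gas: input = 13,400,000 / 0.889 = 15,073,116 BTU = 150.7 therm → 150.7 × €2.64 = €397.93; + 5 × €21.65 standing = €506.18
Heat pump: 13,400,000 BTU / 3412 = 3,927 kWh heat; / 2.7 = 1,455 kWh in → × €0.345 = €501.82; + 5 × €15.31 standing = €578.37
Difference = |€506.18 − €578.37| = €72.19

€72.19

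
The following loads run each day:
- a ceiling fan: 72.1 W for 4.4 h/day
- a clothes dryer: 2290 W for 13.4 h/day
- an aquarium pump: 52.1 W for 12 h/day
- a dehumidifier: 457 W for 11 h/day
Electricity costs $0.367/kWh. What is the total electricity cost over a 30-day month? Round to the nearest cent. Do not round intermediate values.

ceiling fan: 72.1 W × 4.4 h × 30 d = 9,517 Wh = 9.517 kWh
clothes dryer: 2290 W × 13.4 h × 30 d = 920,580 Wh = 920.6 kWh
aquarium pump: 52.1 W × 12 h × 30 d = 18,756 Wh = 18.76 kWh
dehumidifier: 457 W × 11 h × 30 d = 150,810 Wh = 150.8 kWh
Total energy = 9.517 + 920.6 + 18.76 + 150.8 = 1,100 kWh
Cost = 1,100 kWh × $0.367 = $403.58

$403.58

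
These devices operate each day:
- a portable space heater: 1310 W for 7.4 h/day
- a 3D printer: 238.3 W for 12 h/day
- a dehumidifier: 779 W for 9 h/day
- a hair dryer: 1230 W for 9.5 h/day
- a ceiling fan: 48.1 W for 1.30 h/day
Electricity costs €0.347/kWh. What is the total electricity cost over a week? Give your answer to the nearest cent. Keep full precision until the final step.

portable space heater: 1310 W × 7.4 h × 7 d = 67,858 Wh = 67.86 kWh
3D printer: 238.3 W × 12 h × 7 d = 20,017 Wh = 20.02 kWh
dehumidifier: 779 W × 9 h × 7 d = 49,077 Wh = 49.08 kWh
hair dryer: 1230 W × 9.5 h × 7 d = 81,795 Wh = 81.8 kWh
ceiling fan: 48.1 W × 1.30 h × 7 d = 438 Wh = 0.4377 kWh
Total energy = 67.86 + 20.02 + 49.08 + 81.8 + 0.4377 = 219.2 kWh
Cost = 219.2 kWh × €0.347 = €76.06

€76.06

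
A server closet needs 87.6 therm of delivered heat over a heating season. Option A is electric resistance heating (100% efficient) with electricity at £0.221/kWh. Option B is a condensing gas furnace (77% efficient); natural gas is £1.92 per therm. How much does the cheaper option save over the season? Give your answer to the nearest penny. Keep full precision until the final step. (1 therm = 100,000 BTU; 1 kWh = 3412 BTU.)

£348.97

Heat load = 87.6 therm × 100,000 = 8,760,000 BTU
Gas: input = 8,760,000 / 0.770 = 11,376,623 BTU = 113.8 therm → 113.8 × £1.92 = £218.43
Electric: 8,760,000 BTU / 3412 = 2,567 kWh → × £0.221 = £567.40
Difference = |£218.43 − £567.40| = £348.97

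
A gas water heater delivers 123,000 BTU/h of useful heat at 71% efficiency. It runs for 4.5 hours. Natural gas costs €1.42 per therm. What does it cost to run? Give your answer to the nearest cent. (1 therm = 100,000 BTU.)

€11.07

Heat delivered = 123,000 BTU/h × 4.5 h = 553,500 BTU
Gas input = 553,500 / 0.71 = 779,577 BTU
= 779,577 / 100,000 = 7.796 therm
Cost = 7.796 × €1.42/therm = €11.07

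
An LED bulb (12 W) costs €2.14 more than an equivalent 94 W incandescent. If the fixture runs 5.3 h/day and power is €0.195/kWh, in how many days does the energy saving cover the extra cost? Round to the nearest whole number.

25 days

Power saved = 94 − 12 = 82 W
Daily energy saved = 82 W × 5.3 h = 434.6 Wh = 0.4346 kWh
Daily savings = 0.4346 × €0.195 = €0.0847
Payback = €2.14 / €0.0847 per day = 25.25 days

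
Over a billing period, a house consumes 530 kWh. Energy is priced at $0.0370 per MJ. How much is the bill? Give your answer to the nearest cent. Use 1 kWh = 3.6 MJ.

530 kWh × (3.6 MJ/kWh) = 1,908 MJ
Cost = 1,908 MJ × $0.0370/MJ = $70.60

$70.60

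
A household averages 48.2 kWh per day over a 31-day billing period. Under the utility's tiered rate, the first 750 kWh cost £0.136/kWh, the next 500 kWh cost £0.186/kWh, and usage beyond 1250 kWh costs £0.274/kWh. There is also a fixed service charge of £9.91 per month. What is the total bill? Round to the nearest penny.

£271.82

Usage = 48.2 kWh/day × 31 days = 1494.2 kWh
First 750 kWh × £0.136 = £102.00
Next 500 kWh × £0.186 = £93.00
Remaining 244.2 kWh × £0.274 = £66.91
Energy charge = £261.91; + service £9.91 = £271.82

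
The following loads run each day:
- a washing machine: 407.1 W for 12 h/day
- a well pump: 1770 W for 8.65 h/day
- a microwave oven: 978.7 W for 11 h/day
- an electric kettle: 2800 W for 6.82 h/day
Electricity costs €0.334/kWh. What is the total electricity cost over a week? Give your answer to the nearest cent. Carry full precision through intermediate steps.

€117.03

washing machine: 407.1 W × 12 h × 7 d = 34,196 Wh = 34.2 kWh
well pump: 1770 W × 8.65 h × 7 d = 107,174 Wh = 107.2 kWh
microwave oven: 978.7 W × 11 h × 7 d = 75,360 Wh = 75.36 kWh
electric kettle: 2800 W × 6.82 h × 7 d = 133,672 Wh = 133.7 kWh
Total energy = 34.2 + 107.2 + 75.36 + 133.7 = 350.4 kWh
Cost = 350.4 kWh × €0.334 = €117.03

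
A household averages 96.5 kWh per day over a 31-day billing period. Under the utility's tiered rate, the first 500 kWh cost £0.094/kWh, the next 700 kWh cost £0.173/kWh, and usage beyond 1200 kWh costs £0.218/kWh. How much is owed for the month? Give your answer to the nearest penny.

Usage = 96.5 kWh/day × 31 days = 2991.5 kWh
First 500 kWh × £0.094 = £47.00
Next 700 kWh × £0.173 = £121.10
Remaining 1791.5 kWh × £0.218 = £390.55
Total = £558.65

£558.65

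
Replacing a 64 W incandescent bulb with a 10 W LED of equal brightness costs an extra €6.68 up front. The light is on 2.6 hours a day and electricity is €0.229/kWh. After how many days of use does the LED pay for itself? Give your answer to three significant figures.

Power saved = 64 − 10 = 54 W
Daily energy saved = 54 W × 2.6 h = 140.4 Wh = 0.1404 kWh
Daily savings = 0.1404 × €0.229 = €0.0322
Payback = €6.68 / €0.0322 per day = 207.8 days

208 days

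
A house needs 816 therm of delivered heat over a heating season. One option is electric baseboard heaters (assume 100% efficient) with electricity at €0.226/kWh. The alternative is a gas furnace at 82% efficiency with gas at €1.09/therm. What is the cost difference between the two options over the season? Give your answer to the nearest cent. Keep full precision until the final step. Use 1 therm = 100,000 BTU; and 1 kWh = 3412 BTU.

Heat load = 816 therm × 100,000 = 81,600,000 BTU
Gas: input = 81,600,000 / 0.82 = 99,512,195 BTU = 995.1 therm → 995.1 × €1.09 = €1,084.68
Electric: 81,600,000 BTU / 3412 = 23,920 kWh → × €0.226 = €5,404.92
Difference = |€1,084.68 − €5,404.92| = €4,320.24

€4320.24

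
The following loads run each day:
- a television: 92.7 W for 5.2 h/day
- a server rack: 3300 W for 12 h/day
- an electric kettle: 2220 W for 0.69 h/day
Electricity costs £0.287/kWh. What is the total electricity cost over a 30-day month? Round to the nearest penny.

£358.30

television: 92.7 W × 5.2 h × 30 d = 14,461 Wh = 14.46 kWh
server rack: 3300 W × 12 h × 30 d = 1,188,000 Wh = 1,188 kWh
electric kettle: 2220 W × 0.69 h × 30 d = 45,954 Wh = 45.95 kWh
Total energy = 14.46 + 1,188 + 45.95 = 1,248 kWh
Cost = 1,248 kWh × £0.287 = £358.30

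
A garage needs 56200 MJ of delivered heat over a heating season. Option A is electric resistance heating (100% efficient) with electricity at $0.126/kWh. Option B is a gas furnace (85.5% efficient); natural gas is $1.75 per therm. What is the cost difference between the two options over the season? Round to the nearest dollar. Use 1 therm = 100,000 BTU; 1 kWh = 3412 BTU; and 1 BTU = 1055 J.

$877

Heat load = 56200 MJ = 56,200,000,000 J / 1055 = 53,270,142 BTU
Gas: input = 53,270,142 / 0.855 = 62,304,260 BTU = 623 therm → 623 × $1.75 = $1,090.32
Electric: 53,270,142 BTU / 3412 = 15,610 kWh → × $0.126 = $1,967.19
Difference = |$1,090.32 − $1,967.19| = $876.86 ≈ $877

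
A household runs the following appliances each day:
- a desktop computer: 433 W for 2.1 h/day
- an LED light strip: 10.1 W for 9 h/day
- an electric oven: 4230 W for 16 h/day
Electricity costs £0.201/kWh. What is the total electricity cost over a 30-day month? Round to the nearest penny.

desktop computer: 433 W × 2.1 h × 30 d = 27,279 Wh = 27.28 kWh
LED light strip: 10.1 W × 9 h × 30 d = 2,727 Wh = 2.727 kWh
electric oven: 4230 W × 16 h × 30 d = 2,030,400 Wh = 2,030 kWh
Total energy = 27.28 + 2.727 + 2,030 = 2,060 kWh
Cost = 2,060 kWh × £0.201 = £414.14

£414.14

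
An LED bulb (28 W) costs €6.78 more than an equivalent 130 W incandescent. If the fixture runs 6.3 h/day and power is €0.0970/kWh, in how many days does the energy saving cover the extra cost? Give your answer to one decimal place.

108.8 days

Power saved = 130 − 28 = 102 W
Daily energy saved = 102 W × 6.3 h = 642.6 Wh = 0.6426 kWh
Daily savings = 0.6426 × €0.0970 = €0.0623
Payback = €6.78 / €0.0623 per day = 108.8 days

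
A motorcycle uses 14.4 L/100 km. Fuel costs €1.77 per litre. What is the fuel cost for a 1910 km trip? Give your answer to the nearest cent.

Fuel = 14.4 L/100 km × 1910 km / 100 = 275 L
Cost = 275 L × €1.77/L = €486.82

€486.82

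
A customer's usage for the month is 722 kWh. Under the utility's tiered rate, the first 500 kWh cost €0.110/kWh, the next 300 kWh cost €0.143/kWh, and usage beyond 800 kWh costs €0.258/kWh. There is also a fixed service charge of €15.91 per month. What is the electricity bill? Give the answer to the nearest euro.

First 500 kWh × €0.110 = €55.00
Next 222 kWh × €0.143 = €31.75
Remaining tier: 0 kWh (not reached)
Energy charge = €86.75; + service €15.91 = €102.66 ≈ €103

€103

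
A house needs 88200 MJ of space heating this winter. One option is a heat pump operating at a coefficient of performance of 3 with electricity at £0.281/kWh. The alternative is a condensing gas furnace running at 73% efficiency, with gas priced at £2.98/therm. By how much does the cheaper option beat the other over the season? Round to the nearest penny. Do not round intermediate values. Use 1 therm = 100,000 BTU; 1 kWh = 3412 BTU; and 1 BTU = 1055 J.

£1117.74

Heat load = 88200 MJ = 88,200,000,000 J / 1055 = 83,601,896 BTU
Gas: input = 83,601,896 / 0.73 = 114,523,145 BTU = 1,145 therm → 1,145 × £2.98 = £3,412.79
Heat pump: 83,601,896 BTU / 3412 = 24,500 kWh heat; / 3 = 8,167 kWh in → × £0.281 = £2,295.05
Difference = |£3,412.79 − £2,295.05| = £1,117.74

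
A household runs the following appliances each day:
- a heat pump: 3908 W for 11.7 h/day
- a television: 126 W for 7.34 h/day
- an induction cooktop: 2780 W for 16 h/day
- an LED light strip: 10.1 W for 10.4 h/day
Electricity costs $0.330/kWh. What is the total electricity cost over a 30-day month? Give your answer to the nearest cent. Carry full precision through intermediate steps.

heat pump: 3908 W × 11.7 h × 30 d = 1,371,708 Wh = 1,372 kWh
television: 126 W × 7.34 h × 30 d = 27,745 Wh = 27.75 kWh
induction cooktop: 2780 W × 16 h × 30 d = 1,334,400 Wh = 1,334 kWh
LED light strip: 10.1 W × 10.4 h × 30 d = 3,151 Wh = 3.151 kWh
Total energy = 1,372 + 27.75 + 1,334 + 3.151 = 2,737 kWh
Cost = 2,737 kWh × $0.330 = $903.21

$903.21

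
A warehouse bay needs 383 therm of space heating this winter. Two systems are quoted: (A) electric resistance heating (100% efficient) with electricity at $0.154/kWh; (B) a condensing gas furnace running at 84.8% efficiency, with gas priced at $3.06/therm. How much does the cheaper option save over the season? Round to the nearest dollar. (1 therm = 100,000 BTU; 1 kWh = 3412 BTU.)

$347

Heat load = 383 therm × 100,000 = 38,300,000 BTU
Gas: input = 38,300,000 / 0.848 = 45,165,094 BTU = 451.7 therm → 451.7 × $3.06 = $1,382.05
Electric: 38,300,000 BTU / 3412 = 11,230 kWh → × $0.154 = $1,728.66
Difference = |$1,382.05 − $1,728.66| = $346.61 ≈ $347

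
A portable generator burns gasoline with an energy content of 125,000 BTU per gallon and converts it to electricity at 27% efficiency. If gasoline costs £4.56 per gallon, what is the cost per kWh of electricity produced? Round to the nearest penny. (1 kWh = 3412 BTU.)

Electrical output per gallon = 125,000 BTU × 0.27 / 3412 BTU/kWh = 9.892 kWh
Cost per kWh = £4.56 / 9.892 kWh = £0.461

£0.46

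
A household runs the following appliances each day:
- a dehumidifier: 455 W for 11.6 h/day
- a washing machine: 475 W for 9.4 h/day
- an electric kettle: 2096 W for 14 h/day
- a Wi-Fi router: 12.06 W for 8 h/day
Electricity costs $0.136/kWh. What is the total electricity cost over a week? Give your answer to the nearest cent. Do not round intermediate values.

dehumidifier: 455 W × 11.6 h × 7 d = 36,946 Wh = 36.95 kWh
washing machine: 475 W × 9.4 h × 7 d = 31,255 Wh = 31.25 kWh
electric kettle: 2096 W × 14 h × 7 d = 205,408 Wh = 205.4 kWh
Wi-Fi router: 12.06 W × 8 h × 7 d = 675 Wh = 0.6754 kWh
Total energy = 36.95 + 31.25 + 205.4 + 0.6754 = 274.3 kWh
Cost = 274.3 kWh × $0.136 = $37.30

$37.30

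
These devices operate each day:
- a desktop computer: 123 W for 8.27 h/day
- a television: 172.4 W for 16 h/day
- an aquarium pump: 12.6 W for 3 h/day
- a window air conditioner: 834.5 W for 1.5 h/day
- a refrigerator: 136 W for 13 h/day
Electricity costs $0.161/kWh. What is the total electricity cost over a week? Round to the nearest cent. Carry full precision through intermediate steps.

desktop computer: 123 W × 8.27 h × 7 d = 7,120 Wh = 7.12 kWh
television: 172.4 W × 16 h × 7 d = 19,309 Wh = 19.31 kWh
aquarium pump: 12.6 W × 3 h × 7 d = 265 Wh = 0.2646 kWh
window air conditioner: 834.5 W × 1.5 h × 7 d = 8,762 Wh = 8.762 kWh
refrigerator: 136 W × 13 h × 7 d = 12,376 Wh = 12.38 kWh
Total energy = 7.12 + 19.31 + 0.2646 + 8.762 + 12.38 = 47.83 kWh
Cost = 47.83 kWh × $0.161 = $7.70

$7.70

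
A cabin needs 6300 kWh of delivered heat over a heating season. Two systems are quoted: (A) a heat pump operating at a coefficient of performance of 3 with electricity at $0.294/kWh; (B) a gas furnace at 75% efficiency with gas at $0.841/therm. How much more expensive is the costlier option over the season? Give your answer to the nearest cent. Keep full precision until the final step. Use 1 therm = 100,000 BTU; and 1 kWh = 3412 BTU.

$376.36

Heat load = 6300 kWh × 3412 = 21,495,600 BTU
Gas: input = 21,495,600 / 0.75 = 28,660,800 BTU = 286.6 therm → 286.6 × $0.841 = $241.04
Heat pump: 21,495,600 BTU / 3412 = 6,300 kWh heat; / 3 = 2,100 kWh in → × $0.294 = $617.40
Difference = |$241.04 − $617.40| = $376.36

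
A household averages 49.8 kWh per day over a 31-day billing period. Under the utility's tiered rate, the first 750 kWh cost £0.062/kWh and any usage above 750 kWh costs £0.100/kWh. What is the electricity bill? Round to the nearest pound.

£126

Usage = 49.8 kWh/day × 31 days = 1543.8 kWh
First 750 kWh × £0.062 = £46.50
Remaining 793.8 kWh × £0.100 = £79.38
Total = £125.88 ≈ £126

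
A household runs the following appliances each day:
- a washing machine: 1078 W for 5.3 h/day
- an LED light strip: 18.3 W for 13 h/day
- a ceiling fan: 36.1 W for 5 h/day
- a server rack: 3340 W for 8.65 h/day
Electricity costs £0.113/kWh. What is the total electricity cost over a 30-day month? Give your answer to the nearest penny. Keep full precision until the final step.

washing machine: 1078 W × 5.3 h × 30 d = 171,402 Wh = 171.4 kWh
LED light strip: 18.3 W × 13 h × 30 d = 7,137 Wh = 7.137 kWh
ceiling fan: 36.1 W × 5 h × 30 d = 5,415 Wh = 5.415 kWh
server rack: 3340 W × 8.65 h × 30 d = 866,730 Wh = 866.7 kWh
Total energy = 171.4 + 7.137 + 5.415 + 866.7 = 1,051 kWh
Cost = 1,051 kWh × £0.113 = £118.73

£118.73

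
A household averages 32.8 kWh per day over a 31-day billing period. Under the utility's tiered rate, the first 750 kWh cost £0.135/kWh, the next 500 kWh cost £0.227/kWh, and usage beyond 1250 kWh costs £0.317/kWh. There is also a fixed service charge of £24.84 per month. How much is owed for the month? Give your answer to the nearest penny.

£186.65

Usage = 32.8 kWh/day × 31 days = 1016.8 kWh
First 750 kWh × £0.135 = £101.25
Next 266.8 kWh × £0.227 = £60.56
Remaining tier: 0 kWh (not reached)
Energy charge = £161.81; + service £24.84 = £186.65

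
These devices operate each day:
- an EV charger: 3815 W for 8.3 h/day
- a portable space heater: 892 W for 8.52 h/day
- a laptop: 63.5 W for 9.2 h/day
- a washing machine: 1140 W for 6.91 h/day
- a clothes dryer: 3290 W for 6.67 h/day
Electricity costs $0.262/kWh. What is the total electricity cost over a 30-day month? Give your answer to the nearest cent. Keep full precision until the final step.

$547.61

EV charger: 3815 W × 8.3 h × 30 d = 949,935 Wh = 949.9 kWh
portable space heater: 892 W × 8.52 h × 30 d = 227,995 Wh = 228 kWh
laptop: 63.5 W × 9.2 h × 30 d = 17,526 Wh = 17.53 kWh
washing machine: 1140 W × 6.91 h × 30 d = 236,322 Wh = 236.3 kWh
clothes dryer: 3290 W × 6.67 h × 30 d = 658,329 Wh = 658.3 kWh
Total energy = 949.9 + 228 + 17.53 + 236.3 + 658.3 = 2,090 kWh
Cost = 2,090 kWh × $0.262 = $547.61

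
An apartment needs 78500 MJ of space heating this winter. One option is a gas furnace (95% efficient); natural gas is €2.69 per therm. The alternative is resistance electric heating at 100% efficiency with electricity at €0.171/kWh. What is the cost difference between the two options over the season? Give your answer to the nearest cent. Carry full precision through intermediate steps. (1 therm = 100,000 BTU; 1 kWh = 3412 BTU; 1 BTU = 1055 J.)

Heat load = 78500 MJ = 78,500,000,000 J / 1055 = 74,407,583 BTU
Gas: input = 74,407,583 / 0.95 = 78,323,772 BTU = 783.2 therm → 783.2 × €2.69 = €2,106.91
Electric: 74,407,583 BTU / 3412 = 21,810 kWh → × €0.171 = €3,729.10
Difference = |€2,106.91 − €3,729.10| = €1,622.19

€1622.19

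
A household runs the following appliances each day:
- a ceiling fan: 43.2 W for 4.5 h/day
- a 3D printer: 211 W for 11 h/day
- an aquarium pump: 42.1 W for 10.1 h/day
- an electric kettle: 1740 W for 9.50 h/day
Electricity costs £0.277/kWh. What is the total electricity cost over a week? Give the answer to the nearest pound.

ceiling fan: 43.2 W × 4.5 h × 7 d = 1,361 Wh = 1.361 kWh
3D printer: 211 W × 11 h × 7 d = 16,247 Wh = 16.25 kWh
aquarium pump: 42.1 W × 10.1 h × 7 d = 2,976 Wh = 2.976 kWh
electric kettle: 1740 W × 9.50 h × 7 d = 115,710 Wh = 115.7 kWh
Total energy = 1.361 + 16.25 + 2.976 + 115.7 = 136.3 kWh
Cost = 136.3 kWh × £0.277 = £37.75 ≈ £38

£38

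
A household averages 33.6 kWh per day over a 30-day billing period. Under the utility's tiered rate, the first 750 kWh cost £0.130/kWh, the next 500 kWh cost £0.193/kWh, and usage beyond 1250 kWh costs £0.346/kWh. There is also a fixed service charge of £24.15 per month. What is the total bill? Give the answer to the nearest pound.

£171

Usage = 33.6 kWh/day × 30 days = 1008 kWh
First 750 kWh × £0.130 = £97.50
Next 258 kWh × £0.193 = £49.79
Remaining tier: 0 kWh (not reached)
Energy charge = £147.29; + service £24.15 = £171.44 ≈ £171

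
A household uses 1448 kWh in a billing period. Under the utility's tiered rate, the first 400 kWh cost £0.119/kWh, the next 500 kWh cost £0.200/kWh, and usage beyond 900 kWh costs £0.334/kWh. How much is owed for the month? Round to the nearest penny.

£330.63

First 400 kWh × £0.119 = £47.60
Next 500 kWh × £0.200 = £100.00
Remaining 548 kWh × £0.334 = £183.03
Total = £330.63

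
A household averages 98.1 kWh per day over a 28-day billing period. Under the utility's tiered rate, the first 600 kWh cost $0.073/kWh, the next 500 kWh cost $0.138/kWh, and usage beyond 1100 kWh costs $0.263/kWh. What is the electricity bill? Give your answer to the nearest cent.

Usage = 98.1 kWh/day × 28 days = 2746.8 kWh
First 600 kWh × $0.073 = $43.80
Next 500 kWh × $0.138 = $69.00
Remaining 1646.8 kWh × $0.263 = $433.11
Total = $545.91

$545.91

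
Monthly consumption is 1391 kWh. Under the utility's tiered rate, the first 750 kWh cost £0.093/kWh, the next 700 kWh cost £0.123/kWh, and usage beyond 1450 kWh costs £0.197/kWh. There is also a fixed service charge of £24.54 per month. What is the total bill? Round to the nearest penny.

£173.13

First 750 kWh × £0.093 = £69.75
Next 641 kWh × £0.123 = £78.84
Remaining tier: 0 kWh (not reached)
Energy charge = £148.59; + service £24.54 = £173.13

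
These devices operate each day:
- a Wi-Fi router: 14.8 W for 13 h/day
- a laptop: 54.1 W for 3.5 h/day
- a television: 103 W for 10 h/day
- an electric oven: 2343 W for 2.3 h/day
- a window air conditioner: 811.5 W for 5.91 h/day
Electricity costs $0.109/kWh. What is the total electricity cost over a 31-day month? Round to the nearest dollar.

$39

Wi-Fi router: 14.8 W × 13 h × 31 d = 5,964 Wh = 5.964 kWh
laptop: 54.1 W × 3.5 h × 31 d = 5,870 Wh = 5.87 kWh
television: 103 W × 10 h × 31 d = 31,930 Wh = 31.93 kWh
electric oven: 2343 W × 2.3 h × 31 d = 167,056 Wh = 167.1 kWh
window air conditioner: 811.5 W × 5.91 h × 31 d = 148,675 Wh = 148.7 kWh
Total energy = 5.964 + 5.87 + 31.93 + 167.1 + 148.7 = 359.5 kWh
Cost = 359.5 kWh × $0.109 = $39.18 ≈ $39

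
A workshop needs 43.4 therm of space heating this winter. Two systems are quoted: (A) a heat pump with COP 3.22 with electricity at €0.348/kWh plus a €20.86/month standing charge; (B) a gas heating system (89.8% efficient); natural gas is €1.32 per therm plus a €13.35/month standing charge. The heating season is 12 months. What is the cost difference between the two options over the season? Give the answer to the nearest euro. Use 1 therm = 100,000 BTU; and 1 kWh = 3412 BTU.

€164

Heat load = 43.4 therm × 100,000 = 4,340,000 BTU
Gas: input = 4,340,000 / 0.898 = 4,832,962 BTU = 48.33 therm → 48.33 × €1.32 = €63.80; + 12 × €13.35 standing = €224.00
Heat pump: 4,340,000 BTU / 3412 = 1,272 kWh heat; / 3.22 = 395 kWh in → × €0.348 = €137.47; + 12 × €20.86 standing = €387.79
Difference = |€224.00 − €387.79| = €163.79 ≈ €164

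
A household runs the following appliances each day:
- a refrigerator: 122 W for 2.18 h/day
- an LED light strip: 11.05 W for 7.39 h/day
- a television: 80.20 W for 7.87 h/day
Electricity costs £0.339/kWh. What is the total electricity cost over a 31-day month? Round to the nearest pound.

£10

refrigerator: 122 W × 2.18 h × 31 d = 8,245 Wh = 8.245 kWh
LED light strip: 11.05 W × 7.39 h × 31 d = 2,531 Wh = 2.531 kWh
television: 80.20 W × 7.87 h × 31 d = 19,566 Wh = 19.57 kWh
Total energy = 8.245 + 2.531 + 19.57 = 30.34 kWh
Cost = 30.34 kWh × £0.339 = £10.29 ≈ £10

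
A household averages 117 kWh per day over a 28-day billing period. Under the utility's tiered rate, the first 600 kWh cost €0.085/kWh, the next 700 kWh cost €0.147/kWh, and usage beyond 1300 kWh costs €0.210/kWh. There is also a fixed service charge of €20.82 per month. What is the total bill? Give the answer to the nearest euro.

€590

Usage = 117 kWh/day × 28 days = 3276 kWh
First 600 kWh × €0.085 = €51.00
Next 700 kWh × €0.147 = €102.90
Remaining 1976 kWh × €0.210 = €414.96
Energy charge = €568.86; + service €20.82 = €589.68 ≈ €590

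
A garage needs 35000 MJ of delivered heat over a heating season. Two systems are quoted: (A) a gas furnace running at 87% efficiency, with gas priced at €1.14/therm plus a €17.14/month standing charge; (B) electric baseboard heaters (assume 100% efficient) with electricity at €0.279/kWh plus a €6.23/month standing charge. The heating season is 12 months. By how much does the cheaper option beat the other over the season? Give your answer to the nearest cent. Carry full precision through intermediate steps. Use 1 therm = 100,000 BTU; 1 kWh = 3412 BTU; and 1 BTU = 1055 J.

Heat load = 35000 MJ = 35,000,000,000 J / 1055 = 33,175,355 BTU
Gas: input = 33,175,355 / 0.87 = 38,132,592 BTU = 381.3 therm → 381.3 × €1.14 = €434.71; + 12 × €17.14 standing = €640.39
Electric: 33,175,355 BTU / 3412 = 9,723 kWh → × €0.279 = €2,712.76; + 12 × €6.23 standing = €2,787.52
Difference = |€640.39 − €2,787.52| = €2,147.12

€2147.12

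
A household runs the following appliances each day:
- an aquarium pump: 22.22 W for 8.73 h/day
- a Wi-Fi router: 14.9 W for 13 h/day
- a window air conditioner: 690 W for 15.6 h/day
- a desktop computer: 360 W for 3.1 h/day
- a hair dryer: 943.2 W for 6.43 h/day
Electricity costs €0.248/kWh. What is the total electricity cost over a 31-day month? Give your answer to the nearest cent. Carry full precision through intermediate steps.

aquarium pump: 22.22 W × 8.73 h × 31 d = 6,013 Wh = 6.013 kWh
Wi-Fi router: 14.9 W × 13 h × 31 d = 6,005 Wh = 6.005 kWh
window air conditioner: 690 W × 15.6 h × 31 d = 333,684 Wh = 333.7 kWh
desktop computer: 360 W × 3.1 h × 31 d = 34,596 Wh = 34.6 kWh
hair dryer: 943.2 W × 6.43 h × 31 d = 188,008 Wh = 188 kWh
Total energy = 6.013 + 6.005 + 333.7 + 34.6 + 188 = 568.3 kWh
Cost = 568.3 kWh × €0.248 = €140.94

€140.94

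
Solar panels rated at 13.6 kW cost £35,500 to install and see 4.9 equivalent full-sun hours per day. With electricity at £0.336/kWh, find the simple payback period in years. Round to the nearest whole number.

4 years

Daily generation = 13.6 kW × 4.9 h = 66.64 kWh
Annual generation = 66.64 × 365 = 24324 kWh
Annual savings = 24324 × £0.336 = £8,172.73
Payback = £35,500 / £8,172.73 = 4.34 years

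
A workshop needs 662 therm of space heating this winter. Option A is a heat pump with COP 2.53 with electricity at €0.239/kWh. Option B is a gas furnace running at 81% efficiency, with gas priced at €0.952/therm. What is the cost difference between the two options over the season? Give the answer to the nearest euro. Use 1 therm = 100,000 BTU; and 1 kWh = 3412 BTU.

Heat load = 662 therm × 100,000 = 66,200,000 BTU
Gas: input = 66,200,000 / 0.81 = 81,728,395 BTU = 817.3 therm → 817.3 × €0.952 = €778.05
Heat pump: 66,200,000 BTU / 3412 = 19,400 kWh heat; / 2.53 = 7,669 kWh in → × €0.239 = €1,832.85
Difference = |€778.05 − €1,832.85| = €1,054.79 ≈ €1055

€1055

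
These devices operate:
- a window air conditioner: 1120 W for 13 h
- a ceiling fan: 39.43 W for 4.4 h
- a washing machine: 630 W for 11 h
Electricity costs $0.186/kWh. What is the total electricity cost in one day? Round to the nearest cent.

window air conditioner: 1120 W × 13 h = 14,560 Wh = 14.56 kWh
ceiling fan: 39.43 W × 4.4 h = 173 Wh = 0.1735 kWh
washing machine: 630 W × 11 h = 6,930 Wh = 6.93 kWh
Total energy = 14.56 + 0.1735 + 6.93 = 21.66 kWh
Cost = 21.66 kWh × $0.186 = $4.03

$4.03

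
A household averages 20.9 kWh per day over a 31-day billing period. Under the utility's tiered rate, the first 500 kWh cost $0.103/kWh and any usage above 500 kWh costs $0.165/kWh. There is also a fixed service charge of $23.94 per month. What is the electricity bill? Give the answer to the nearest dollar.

Usage = 20.9 kWh/day × 31 days = 647.9 kWh
First 500 kWh × $0.103 = $51.50
Remaining 147.9 kWh × $0.165 = $24.40
Energy charge = $75.90; + service $23.94 = $99.84 ≈ $100

$100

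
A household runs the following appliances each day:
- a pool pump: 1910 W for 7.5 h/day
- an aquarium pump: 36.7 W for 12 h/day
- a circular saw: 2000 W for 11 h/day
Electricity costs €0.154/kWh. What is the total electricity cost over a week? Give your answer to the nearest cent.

pool pump: 1910 W × 7.5 h × 7 d = 100,275 Wh = 100.3 kWh
aquarium pump: 36.7 W × 12 h × 7 d = 3,083 Wh = 3.083 kWh
circular saw: 2000 W × 11 h × 7 d = 154,000 Wh = 154 kWh
Total energy = 100.3 + 3.083 + 154 = 257.4 kWh
Cost = 257.4 kWh × €0.154 = €39.63

€39.63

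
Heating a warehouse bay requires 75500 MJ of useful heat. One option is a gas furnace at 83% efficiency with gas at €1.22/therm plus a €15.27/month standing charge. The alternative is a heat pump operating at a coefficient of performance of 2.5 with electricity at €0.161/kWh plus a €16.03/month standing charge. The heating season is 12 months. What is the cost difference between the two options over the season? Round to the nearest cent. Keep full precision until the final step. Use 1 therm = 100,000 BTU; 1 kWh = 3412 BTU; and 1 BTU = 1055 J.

Heat load = 75500 MJ = 75,500,000,000 J / 1055 = 71,563,981 BTU
Gas: input = 71,563,981 / 0.83 = 86,221,664 BTU = 862.2 therm → 862.2 × €1.22 = €1,051.90; + 12 × €15.27 standing = €1,235.14
Heat pump: 71,563,981 BTU / 3412 = 20,970 kWh heat; / 2.5 = 8,390 kWh in → × €0.161 = €1,350.74; + 12 × €16.03 standing = €1,543.10
Difference = |€1,235.14 − €1,543.10| = €307.95

€307.95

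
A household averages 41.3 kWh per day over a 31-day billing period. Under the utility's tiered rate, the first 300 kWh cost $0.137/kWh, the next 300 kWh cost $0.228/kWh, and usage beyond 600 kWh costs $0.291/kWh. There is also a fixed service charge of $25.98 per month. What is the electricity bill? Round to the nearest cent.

$333.45

Usage = 41.3 kWh/day × 31 days = 1280.3 kWh
First 300 kWh × $0.137 = $41.10
Next 300 kWh × $0.228 = $68.40
Remaining 680.3 kWh × $0.291 = $197.97
Energy charge = $307.47; + service $25.98 = $333.45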